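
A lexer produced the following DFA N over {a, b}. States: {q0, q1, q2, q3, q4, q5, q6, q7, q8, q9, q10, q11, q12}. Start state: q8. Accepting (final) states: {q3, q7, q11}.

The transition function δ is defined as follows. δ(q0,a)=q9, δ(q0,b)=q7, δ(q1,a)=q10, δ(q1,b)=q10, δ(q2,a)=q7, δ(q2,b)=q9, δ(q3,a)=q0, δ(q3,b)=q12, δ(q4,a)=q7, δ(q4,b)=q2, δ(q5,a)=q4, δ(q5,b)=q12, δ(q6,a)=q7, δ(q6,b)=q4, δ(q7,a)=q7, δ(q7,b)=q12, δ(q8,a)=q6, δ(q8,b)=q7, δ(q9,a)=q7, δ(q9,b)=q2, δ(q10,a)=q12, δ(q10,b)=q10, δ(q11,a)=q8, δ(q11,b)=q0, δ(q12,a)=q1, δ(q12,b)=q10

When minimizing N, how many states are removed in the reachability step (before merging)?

4

Starting at q8 and following transitions, the reachable set is {q1, q2, q4, q6, q7, q8, q9, q10, q12}. That leaves q0, q3, q5, q11 unreachable — 4 in total.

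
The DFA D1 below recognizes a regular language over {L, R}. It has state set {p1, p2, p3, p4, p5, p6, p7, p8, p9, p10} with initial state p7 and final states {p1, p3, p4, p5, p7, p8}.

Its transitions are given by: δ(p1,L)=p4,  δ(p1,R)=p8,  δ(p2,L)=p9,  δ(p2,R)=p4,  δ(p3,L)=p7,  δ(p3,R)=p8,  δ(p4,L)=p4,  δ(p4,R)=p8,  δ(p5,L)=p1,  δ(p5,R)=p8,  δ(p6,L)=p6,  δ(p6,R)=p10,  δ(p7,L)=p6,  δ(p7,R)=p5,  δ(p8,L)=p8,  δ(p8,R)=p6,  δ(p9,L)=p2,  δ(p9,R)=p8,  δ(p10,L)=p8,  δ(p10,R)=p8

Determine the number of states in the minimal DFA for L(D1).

5

First remove the unreachable states {p2,p3,p9}; 7 states remain.
Start with accepting vs non-accepting: {p1,p4,p5,p7,p8} | {p6,p10}.
Split {p1,p4,p5,p7,p8} by δ(·,L) → {p1,p4,p5,p8} and {p7}.
Split {p1,p4,p5,p8} by δ(·,R) → {p1,p4,p5} and {p8}.
Split {p6,p10} by δ(·,L) → {p6} and {p10}.
Stable partition: {p1,p4,p5} | {p6} | {p7} | {p8} | {p10} — 5 equivalence classes.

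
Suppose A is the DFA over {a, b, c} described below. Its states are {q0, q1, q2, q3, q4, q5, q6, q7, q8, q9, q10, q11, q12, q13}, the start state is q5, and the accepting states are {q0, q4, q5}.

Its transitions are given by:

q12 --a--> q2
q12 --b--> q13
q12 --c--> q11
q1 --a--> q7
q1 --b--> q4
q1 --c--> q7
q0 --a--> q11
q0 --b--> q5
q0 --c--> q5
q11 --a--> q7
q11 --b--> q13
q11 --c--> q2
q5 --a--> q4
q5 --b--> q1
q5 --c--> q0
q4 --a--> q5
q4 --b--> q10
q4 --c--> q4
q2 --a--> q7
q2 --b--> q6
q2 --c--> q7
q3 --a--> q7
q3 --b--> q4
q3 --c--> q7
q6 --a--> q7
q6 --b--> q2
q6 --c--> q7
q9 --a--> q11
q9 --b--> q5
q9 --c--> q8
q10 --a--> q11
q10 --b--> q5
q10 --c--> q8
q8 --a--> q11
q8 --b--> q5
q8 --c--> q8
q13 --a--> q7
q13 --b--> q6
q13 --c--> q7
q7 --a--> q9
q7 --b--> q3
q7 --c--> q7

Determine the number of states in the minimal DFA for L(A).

8

States {q12} cannot be reached from the start state, so discard them.
P0 = {q0,q4,q5} | {q1,q2,q3,q6,q7,q8,q9,q10,q11,q13}.
Refine {q0,q4,q5} on symbol a: members go to different blocks, giving {q4,q5} and {q0}.
On input c, block {q4,q5} splits into {q4} and {q5}.
Refine {q1,q2,q3,q6,q7,q8,q9,q10,q11,q13} on symbol b: members go to different blocks, giving {q2,q6,q7,q11,q13} and {q8,q9,q10} and {q1,q3}.
On input a, block {q2,q6,q7,q11,q13} splits into {q2,q6,q11,q13} and {q7}.
Refine {q2,q6,q11,q13} on symbol c: members go to different blocks, giving {q2,q6,q13} and {q11}.
No further refinement is possible. Final partition (8 blocks): {q4} | {q2,q6,q13} | {q0} | {q5} | {q8,q9,q10} | {q1,q3} | {q7} | {q11}.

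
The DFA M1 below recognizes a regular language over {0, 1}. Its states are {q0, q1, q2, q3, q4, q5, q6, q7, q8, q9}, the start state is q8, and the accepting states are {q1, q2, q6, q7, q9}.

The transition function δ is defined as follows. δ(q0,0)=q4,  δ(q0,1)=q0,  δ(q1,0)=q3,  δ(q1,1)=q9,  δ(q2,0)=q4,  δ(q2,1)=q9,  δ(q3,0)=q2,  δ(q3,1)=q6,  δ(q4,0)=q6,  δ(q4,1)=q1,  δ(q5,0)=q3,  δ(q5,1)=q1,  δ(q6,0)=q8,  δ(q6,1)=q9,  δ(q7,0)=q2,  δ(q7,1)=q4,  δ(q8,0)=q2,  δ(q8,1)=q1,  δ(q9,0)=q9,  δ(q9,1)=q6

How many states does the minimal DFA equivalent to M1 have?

3

States {q0,q5,q7} cannot be reached from the start state, so discard them.
Initial partition by acceptance: {q1,q2,q6,q9} | {q3,q4,q8}.
Refine {q1,q2,q6,q9} on symbol 0: members go to different blocks, giving {q1,q2,q6} and {q9}.
No further refinement is possible. Final partition (3 blocks): {q1,q2,q6} | {q3,q4,q8} | {q9}.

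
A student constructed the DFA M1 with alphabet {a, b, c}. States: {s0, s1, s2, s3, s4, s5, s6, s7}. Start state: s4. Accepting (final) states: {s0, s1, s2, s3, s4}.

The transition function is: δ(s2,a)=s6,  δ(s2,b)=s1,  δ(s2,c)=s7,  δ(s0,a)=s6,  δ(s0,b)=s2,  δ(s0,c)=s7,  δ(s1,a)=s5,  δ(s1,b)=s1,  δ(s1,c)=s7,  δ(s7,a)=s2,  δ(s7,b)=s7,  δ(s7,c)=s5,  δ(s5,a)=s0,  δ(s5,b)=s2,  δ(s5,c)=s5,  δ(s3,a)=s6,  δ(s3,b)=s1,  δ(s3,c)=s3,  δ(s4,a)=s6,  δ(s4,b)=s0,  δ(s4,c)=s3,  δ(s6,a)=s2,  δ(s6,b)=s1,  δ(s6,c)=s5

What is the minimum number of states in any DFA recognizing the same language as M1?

4

All states are reachable from the start state.
Start with accepting vs non-accepting: {s0,s1,s2,s3,s4} | {s5,s6,s7}.
Refine {s0,s1,s2,s3,s4} on symbol c: members go to different blocks, giving {s0,s1,s2} and {s3,s4}.
On input b, block {s5,s6,s7} splits into {s5,s6} and {s7}.
The partition is now stable with 4 blocks: {s0,s1,s2} | {s5,s6} | {s3,s4} | {s7}.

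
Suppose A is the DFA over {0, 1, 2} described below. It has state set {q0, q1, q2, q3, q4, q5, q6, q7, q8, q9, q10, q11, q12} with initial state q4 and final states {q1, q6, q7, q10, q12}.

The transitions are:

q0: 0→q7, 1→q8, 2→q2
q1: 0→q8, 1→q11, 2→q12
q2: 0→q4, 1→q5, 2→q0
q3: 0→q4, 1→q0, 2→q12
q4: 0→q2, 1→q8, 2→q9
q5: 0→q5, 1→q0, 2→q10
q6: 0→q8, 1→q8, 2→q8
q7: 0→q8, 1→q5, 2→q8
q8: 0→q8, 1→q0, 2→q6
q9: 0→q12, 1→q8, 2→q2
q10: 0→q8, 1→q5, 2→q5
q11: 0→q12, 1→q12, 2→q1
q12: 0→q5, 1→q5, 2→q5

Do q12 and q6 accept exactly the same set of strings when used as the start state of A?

Yes

Reachable states from the start: {q0,q2,q4,q5,q6,q7,q8,q9,q10,q12}. Unreachable: {q1,q3,q11} — drop them.
Initial partition by acceptance: {q6,q7,q10,q12} | {q0,q2,q4,q5,q8,q9}.
Split {q0,q2,q4,q5,q8,q9} by δ(·,0) → {q2,q4,q5,q8} and {q0,q9}.
Refine {q2,q4,q5,q8} on symbol 1: members go to different blocks, giving {q2,q4} and {q5,q8}.
The partition is now stable with 4 blocks: {q6,q7,q10,q12} | {q2,q4} | {q0,q9} | {q5,q8}.
q12 and q6 lie in the same block of the stable partition, so they are equivalent — no string distinguishes them.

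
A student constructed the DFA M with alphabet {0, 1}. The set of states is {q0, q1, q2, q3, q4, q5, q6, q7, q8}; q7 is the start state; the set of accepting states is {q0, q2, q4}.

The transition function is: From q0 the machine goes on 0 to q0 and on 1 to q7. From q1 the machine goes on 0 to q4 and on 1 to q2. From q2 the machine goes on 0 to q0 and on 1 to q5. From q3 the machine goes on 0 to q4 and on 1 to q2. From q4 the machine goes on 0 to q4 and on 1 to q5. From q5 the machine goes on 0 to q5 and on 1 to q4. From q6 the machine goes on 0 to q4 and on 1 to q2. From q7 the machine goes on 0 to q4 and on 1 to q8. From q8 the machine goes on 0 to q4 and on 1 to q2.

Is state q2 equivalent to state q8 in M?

States {q1,q3,q6} cannot be reached from the start state, so discard them.
P0 = {q0,q2,q4} | {q5,q7,q8}.
Refine {q5,q7,q8} on symbol 0: members go to different blocks, giving {q7,q8} and {q5}.
Split {q0,q2,q4} by δ(·,1) → {q2,q4} and {q0}.
On input 0, block {q2,q4} splits into {q2} and {q4}.
Refine {q7,q8} on symbol 1: members go to different blocks, giving {q7} and {q8}.
Stable partition: {q2} | {q7} | {q5} | {q0} | {q4} | {q8} — 6 equivalence classes.
q2 and q8 end up in different blocks, so they are distinguishable. For instance, the string 'ε' is accepted from only q2.

No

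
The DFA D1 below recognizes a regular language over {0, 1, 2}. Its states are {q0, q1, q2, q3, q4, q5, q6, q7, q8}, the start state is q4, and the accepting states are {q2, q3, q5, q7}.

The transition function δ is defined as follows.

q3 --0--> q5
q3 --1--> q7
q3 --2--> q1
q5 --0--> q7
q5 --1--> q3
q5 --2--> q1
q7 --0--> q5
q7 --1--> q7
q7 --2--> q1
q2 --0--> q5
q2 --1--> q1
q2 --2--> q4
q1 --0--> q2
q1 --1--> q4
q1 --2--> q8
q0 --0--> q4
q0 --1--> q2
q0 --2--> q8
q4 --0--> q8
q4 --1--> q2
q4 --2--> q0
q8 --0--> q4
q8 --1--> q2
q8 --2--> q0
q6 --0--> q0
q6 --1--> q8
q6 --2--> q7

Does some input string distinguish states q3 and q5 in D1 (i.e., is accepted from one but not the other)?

First remove the unreachable states {q6}; 8 states remain.
Start with accepting vs non-accepting: {q2,q3,q5,q7} | {q0,q1,q4,q8}.
Split {q2,q3,q5,q7} by δ(·,1) → {q3,q5,q7} and {q2}.
Split {q0,q1,q4,q8} by δ(·,0) → {q0,q4,q8} and {q1}.
No further refinement is possible. Final partition (4 blocks): {q3,q5,q7} | {q0,q4,q8} | {q2} | {q1}.
q3 and q5 lie in the same block of the stable partition, so they are equivalent — no string distinguishes them.

No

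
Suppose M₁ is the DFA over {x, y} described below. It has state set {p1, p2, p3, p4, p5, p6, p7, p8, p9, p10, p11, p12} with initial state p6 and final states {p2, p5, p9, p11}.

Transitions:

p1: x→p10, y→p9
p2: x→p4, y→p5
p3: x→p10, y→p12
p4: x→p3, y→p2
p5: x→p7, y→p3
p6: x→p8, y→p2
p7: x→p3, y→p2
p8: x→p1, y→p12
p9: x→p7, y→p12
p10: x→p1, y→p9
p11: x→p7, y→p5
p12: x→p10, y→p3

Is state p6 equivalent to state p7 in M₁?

First remove the unreachable states {p11}; 11 states remain.
Initial partition by acceptance: {p2,p5,p9} | {p1,p3,p4,p6,p7,p8,p10,p12}.
Split {p2,p5,p9} by δ(·,y) → {p5,p9} and {p2}.
Refine {p1,p3,p4,p6,p7,p8,p10,p12} on symbol y: members go to different blocks, giving {p3,p8,p12} and {p4,p6,p7} and {p1,p10}.
Stable partition: {p5,p9} | {p3,p8,p12} | {p2} | {p4,p6,p7} | {p1,p10} — 5 equivalence classes.
p6 and p7 lie in the same block of the stable partition, so they are equivalent — no string distinguishes them.

Yes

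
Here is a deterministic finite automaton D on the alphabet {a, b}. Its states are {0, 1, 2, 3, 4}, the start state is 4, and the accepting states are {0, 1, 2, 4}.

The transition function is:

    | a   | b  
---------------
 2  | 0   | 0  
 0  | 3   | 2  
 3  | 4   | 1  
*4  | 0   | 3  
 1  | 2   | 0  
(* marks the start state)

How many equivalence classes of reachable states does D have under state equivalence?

Initial partition by acceptance: {0,1,2,4} | {3}.
Refine {0,1,2,4} on symbol a: members go to different blocks, giving {1,2,4} and {0}.
Split {1,2,4} by δ(·,a) → {2,4} and {1}.
Refine {2,4} on symbol b: members go to different blocks, giving {2} and {4}.
The partition is now stable with 5 blocks: {2} | {3} | {0} | {1} | {4}.

5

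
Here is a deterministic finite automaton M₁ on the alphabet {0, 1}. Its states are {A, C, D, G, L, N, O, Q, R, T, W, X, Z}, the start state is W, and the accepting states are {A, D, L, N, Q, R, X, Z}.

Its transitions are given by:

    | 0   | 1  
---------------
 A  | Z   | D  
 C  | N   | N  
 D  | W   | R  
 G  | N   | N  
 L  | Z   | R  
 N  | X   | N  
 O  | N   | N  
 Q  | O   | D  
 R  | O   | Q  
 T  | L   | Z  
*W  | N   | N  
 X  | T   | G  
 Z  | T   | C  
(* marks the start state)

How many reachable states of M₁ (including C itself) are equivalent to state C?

4

Reachable states from the start: {C,D,G,L,N,O,Q,R,T,W,X,Z}. Unreachable: {A} — drop them.
Start with accepting vs non-accepting: {D,L,N,Q,R,X,Z} | {C,G,O,T,W}.
Refine {D,L,N,Q,R,X,Z} on symbol 0: members go to different blocks, giving {D,Q,R,X,Z} and {L,N}.
Refine {D,Q,R,X,Z} on symbol 1: members go to different blocks, giving {D,Q,R} and {X,Z}.
Split {C,G,O,T,W} by δ(·,1) → {C,G,O,W} and {T}.
On input 1, block {L,N} splits into {L} and {N}.
No further refinement is possible. Final partition (6 blocks): {D,Q,R} | {C,G,O,W} | {L} | {X,Z} | {T} | {N}.
State C belongs to the block {C,G,O,W}, which has 4 states.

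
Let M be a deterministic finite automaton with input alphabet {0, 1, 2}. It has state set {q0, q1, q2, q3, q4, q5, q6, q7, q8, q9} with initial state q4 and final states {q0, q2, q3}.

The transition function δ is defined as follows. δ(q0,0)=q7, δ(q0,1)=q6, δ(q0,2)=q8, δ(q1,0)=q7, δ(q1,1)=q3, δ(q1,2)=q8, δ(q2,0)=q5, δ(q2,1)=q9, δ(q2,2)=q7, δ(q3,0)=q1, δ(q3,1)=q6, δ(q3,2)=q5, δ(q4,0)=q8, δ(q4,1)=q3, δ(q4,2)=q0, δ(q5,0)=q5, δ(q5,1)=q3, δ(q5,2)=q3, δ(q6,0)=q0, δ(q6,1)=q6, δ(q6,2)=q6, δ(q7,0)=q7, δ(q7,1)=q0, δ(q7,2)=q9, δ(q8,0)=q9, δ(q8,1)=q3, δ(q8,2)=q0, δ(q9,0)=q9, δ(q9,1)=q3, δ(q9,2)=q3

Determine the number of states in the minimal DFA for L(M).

4

Reachable states from the start: {q0,q1,q3,q4,q5,q6,q7,q8,q9}. Unreachable: {q2} — drop them.
Initial partition by acceptance: {q0,q3} | {q1,q4,q5,q6,q7,q8,q9}.
On input 0, block {q1,q4,q5,q6,q7,q8,q9} splits into {q1,q4,q5,q7,q8,q9} and {q6}.
Split {q1,q4,q5,q7,q8,q9} by δ(·,2) → {q4,q5,q8,q9} and {q1,q7}.
The partition is now stable with 4 blocks: {q0,q3} | {q4,q5,q8,q9} | {q6} | {q1,q7}.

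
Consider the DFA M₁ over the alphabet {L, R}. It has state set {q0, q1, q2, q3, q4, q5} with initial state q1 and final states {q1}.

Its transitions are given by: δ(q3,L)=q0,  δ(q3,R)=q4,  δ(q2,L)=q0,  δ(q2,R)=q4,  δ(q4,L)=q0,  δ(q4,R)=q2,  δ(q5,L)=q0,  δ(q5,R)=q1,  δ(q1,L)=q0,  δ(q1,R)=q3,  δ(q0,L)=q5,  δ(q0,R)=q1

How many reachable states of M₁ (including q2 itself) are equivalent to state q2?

3

Start with accepting vs non-accepting: {q1} | {q0,q2,q3,q4,q5}.
On input R, block {q0,q2,q3,q4,q5} splits into {q2,q3,q4} and {q0,q5}.
The partition is now stable with 3 blocks: {q1} | {q2,q3,q4} | {q0,q5}.
State q2 belongs to the block {q2,q3,q4}, which has 3 states.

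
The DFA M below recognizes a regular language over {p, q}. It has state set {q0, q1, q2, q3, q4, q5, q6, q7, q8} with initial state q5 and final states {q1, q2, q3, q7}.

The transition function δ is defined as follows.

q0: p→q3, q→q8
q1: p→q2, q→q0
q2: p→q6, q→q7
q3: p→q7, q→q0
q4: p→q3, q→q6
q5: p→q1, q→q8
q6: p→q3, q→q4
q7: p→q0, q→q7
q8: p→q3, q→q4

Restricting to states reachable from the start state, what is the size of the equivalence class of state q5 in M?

Every state is reachable, so we keep all 9.
Start with accepting vs non-accepting: {q1,q2,q3,q7} | {q0,q4,q5,q6,q8}.
Split {q1,q2,q3,q7} by δ(·,p) → {q1,q3} and {q2,q7}.
No further refinement is possible. Final partition (3 blocks): {q1,q3} | {q0,q4,q5,q6,q8} | {q2,q7}.
The equivalence class containing q5 is {q0,q4,q5,q6,q8}, of size 5.

5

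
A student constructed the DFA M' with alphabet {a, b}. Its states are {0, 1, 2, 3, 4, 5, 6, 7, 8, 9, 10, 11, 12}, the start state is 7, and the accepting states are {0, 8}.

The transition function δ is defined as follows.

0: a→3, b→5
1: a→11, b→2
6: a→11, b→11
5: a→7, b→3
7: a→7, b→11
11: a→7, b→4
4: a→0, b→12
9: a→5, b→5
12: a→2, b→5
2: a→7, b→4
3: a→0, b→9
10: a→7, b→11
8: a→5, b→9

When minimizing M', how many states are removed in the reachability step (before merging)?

BFS from 7 reaches {0, 2, 3, 4, 5, 7, 9, 11, 12}; the 4 state(s) 1, 6, 8, 10 are never visited.

4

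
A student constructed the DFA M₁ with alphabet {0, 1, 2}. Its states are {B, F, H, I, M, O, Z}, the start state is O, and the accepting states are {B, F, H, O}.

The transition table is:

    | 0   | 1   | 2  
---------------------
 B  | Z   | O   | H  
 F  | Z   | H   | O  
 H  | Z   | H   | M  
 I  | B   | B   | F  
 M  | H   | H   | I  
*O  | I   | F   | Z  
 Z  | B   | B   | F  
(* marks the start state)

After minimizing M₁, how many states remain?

6

All states are reachable from the start state.
Initial partition by acceptance: {B,F,H,O} | {I,M,Z}.
On input 2, block {B,F,H,O} splits into {H,O} and {B,F}.
On input 1, block {H,O} splits into {O} and {H}.
On input 0, block {I,M,Z} splits into {I,Z} and {M}.
Refine {B,F} on symbol 1: members go to different blocks, giving {B} and {F}.
No further refinement is possible. Final partition (6 blocks): {O} | {I,Z} | {B} | {H} | {M} | {F}.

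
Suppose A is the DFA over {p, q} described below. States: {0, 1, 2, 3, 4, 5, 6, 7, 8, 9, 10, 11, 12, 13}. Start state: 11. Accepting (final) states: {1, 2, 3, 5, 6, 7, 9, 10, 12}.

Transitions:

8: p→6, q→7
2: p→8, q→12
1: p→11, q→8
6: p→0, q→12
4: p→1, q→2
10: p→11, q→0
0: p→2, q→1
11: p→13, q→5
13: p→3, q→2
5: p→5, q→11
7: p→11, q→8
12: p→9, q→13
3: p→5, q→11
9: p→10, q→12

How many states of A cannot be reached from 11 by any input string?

1

Starting at 11 and following transitions, the reachable set is {0, 1, 2, 3, 5, 6, 7, 8, 9, 10, 11, 12, 13}. That leaves 4 unreachable — 1 in total.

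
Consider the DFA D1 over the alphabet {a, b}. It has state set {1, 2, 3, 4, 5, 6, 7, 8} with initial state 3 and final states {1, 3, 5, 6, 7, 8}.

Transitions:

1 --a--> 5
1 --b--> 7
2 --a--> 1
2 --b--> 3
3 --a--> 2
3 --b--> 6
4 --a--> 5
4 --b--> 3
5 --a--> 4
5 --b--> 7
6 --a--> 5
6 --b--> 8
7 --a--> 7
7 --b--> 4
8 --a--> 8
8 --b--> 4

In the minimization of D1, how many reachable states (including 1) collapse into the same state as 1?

2

Initial partition by acceptance: {1,3,5,6,7,8} | {2,4}.
Split {1,3,5,6,7,8} by δ(·,a) → {1,6,7,8} and {3,5}.
On input a, block {1,6,7,8} splits into {1,6} and {7,8}.
On input a, block {2,4} splits into {2} and {4}.
Refine {3,5} on symbol a: members go to different blocks, giving {3} and {5}.
The partition is now stable with 6 blocks: {1,6} | {2} | {3} | {7,8} | {4} | {5}.
State 1 belongs to the block {1,6}, which has 2 states.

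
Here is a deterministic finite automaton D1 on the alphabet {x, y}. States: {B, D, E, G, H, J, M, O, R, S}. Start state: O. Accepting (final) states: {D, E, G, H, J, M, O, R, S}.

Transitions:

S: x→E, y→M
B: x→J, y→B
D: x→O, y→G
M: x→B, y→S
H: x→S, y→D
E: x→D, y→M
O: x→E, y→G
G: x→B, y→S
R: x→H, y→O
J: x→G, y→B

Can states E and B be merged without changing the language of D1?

No

States {H,R} cannot be reached from the start state, so discard them.
P0 = {D,E,G,J,M,O,S} | {B}.
On input x, block {D,E,G,J,M,O,S} splits into {D,E,J,O,S} and {G,M}.
On input x, block {D,E,J,O,S} splits into {D,E,O,S} and {J}.
Stable partition: {D,E,O,S} | {B} | {G,M} | {J} — 4 equivalence classes.
E and B end up in different blocks, so they are distinguishable. For instance, the string 'ε' is accepted from only E.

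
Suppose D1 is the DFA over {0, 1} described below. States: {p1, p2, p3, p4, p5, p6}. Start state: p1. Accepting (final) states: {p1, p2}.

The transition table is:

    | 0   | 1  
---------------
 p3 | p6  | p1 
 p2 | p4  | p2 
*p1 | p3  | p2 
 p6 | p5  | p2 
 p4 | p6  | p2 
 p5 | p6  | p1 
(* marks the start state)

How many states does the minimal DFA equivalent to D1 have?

Every state is reachable, so we keep all 6.
P0 = {p1,p2} | {p3,p4,p5,p6}.
Stable partition: {p1,p2} | {p3,p4,p5,p6} — 2 equivalence classes.

2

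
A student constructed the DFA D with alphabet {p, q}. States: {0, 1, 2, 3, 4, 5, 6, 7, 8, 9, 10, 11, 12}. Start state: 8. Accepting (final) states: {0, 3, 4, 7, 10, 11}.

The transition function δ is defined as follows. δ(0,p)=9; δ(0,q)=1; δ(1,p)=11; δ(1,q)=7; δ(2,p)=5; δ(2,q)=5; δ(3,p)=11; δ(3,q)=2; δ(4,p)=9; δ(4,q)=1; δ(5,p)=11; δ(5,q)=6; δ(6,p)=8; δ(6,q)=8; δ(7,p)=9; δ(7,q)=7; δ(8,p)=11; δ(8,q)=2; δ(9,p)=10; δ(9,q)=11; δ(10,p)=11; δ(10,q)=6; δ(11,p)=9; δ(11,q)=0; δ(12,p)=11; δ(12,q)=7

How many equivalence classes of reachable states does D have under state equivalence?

States {3,4,12} cannot be reached from the start state, so discard them.
Initial partition by acceptance: {0,7,10,11} | {1,2,5,6,8,9}.
On input p, block {0,7,10,11} splits into {0,7,11} and {10}.
Split {0,7,11} by δ(·,q) → {7,11} and {0}.
Refine {7,11} on symbol q: members go to different blocks, giving {7} and {11}.
On input p, block {1,2,5,6,8,9} splits into {1,5,8} and {2,6} and {9}.
On input q, block {1,5,8} splits into {5,8} and {1}.
No further refinement is possible. Final partition (8 blocks): {7} | {5,8} | {10} | {0} | {11} | {2,6} | {9} | {1}.

8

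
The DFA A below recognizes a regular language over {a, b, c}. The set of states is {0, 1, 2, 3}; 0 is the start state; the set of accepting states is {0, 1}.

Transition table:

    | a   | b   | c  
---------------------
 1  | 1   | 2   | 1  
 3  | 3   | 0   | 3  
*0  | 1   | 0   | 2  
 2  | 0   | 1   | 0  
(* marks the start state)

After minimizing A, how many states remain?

First remove the unreachable states {3}; 3 states remain.
P0 = {0,1} | {2}.
Refine {0,1} on symbol b: members go to different blocks, giving {0} and {1}.
Stable partition: {0} | {2} | {1} — 3 equivalence classes.

3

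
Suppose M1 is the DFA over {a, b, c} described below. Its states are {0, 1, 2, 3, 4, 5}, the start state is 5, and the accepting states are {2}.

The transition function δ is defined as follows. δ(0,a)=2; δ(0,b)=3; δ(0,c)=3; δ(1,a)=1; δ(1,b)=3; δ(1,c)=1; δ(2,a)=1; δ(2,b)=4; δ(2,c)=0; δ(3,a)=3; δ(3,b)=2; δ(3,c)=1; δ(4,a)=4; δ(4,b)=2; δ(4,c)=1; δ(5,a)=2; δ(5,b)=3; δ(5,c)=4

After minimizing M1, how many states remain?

P0 = {2} | {0,1,3,4,5}.
Refine {0,1,3,4,5} on symbol a: members go to different blocks, giving {1,3,4} and {0,5}.
On input b, block {1,3,4} splits into {3,4} and {1}.
Stable partition: {2} | {3,4} | {0,5} | {1} — 4 equivalence classes.

4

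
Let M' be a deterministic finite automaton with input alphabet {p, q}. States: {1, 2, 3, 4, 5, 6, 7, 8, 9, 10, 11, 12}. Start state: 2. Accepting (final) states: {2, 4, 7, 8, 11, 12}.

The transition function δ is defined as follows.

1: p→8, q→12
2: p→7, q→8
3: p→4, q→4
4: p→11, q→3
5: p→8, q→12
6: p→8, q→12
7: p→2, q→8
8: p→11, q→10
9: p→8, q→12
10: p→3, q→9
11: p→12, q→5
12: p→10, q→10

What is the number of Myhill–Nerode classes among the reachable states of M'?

8

States {1,6} cannot be reached from the start state, so discard them.
Initial partition by acceptance: {2,4,7,8,11,12} | {3,5,9,10}.
Refine {2,4,7,8,11,12} on symbol p: members go to different blocks, giving {2,4,7,8,11} and {12}.
Split {2,4,7,8,11} by δ(·,p) → {2,4,7,8} and {11}.
Split {2,4,7,8} by δ(·,p) → {2,7} and {4,8}.
On input p, block {3,5,9,10} splits into {3,5,9} and {10}.
Split {3,5,9} by δ(·,q) → {5,9} and {3}.
Refine {4,8} on symbol q: members go to different blocks, giving {4} and {8}.
Stable partition: {2,7} | {5,9} | {12} | {11} | {4} | {10} | {3} | {8} — 8 equivalence classes.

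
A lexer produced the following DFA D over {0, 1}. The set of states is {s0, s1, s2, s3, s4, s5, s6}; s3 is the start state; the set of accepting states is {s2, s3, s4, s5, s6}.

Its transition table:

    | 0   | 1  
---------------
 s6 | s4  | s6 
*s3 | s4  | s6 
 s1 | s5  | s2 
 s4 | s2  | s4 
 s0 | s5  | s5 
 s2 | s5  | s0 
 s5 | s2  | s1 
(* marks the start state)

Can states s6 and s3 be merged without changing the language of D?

All states are reachable from the start state.
Start with accepting vs non-accepting: {s2,s3,s4,s5,s6} | {s0,s1}.
Split {s2,s3,s4,s5,s6} by δ(·,1) → {s3,s4,s6} and {s2,s5}.
Refine {s3,s4,s6} on symbol 0: members go to different blocks, giving {s3,s6} and {s4}.
No further refinement is possible. Final partition (4 blocks): {s3,s6} | {s0,s1} | {s2,s5} | {s4}.
s6 and s3 lie in the same block of the stable partition, so they are equivalent — no string distinguishes them.

Yes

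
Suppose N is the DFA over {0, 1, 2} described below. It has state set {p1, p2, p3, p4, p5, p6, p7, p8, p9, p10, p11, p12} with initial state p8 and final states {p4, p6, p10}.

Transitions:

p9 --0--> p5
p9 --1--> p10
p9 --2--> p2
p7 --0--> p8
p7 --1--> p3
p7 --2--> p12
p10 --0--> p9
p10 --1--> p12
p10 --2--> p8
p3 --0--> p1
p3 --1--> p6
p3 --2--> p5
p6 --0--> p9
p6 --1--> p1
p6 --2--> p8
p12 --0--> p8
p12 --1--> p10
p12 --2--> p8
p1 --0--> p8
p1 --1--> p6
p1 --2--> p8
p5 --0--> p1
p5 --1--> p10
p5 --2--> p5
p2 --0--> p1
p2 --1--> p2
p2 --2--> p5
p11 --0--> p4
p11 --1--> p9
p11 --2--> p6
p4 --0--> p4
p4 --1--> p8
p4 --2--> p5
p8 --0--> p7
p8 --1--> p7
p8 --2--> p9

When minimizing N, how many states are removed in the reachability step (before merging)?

2

BFS from p8 reaches {p1, p2, p3, p5, p6, p7, p8, p9, p10, p12}; the 2 state(s) p4, p11 are never visited.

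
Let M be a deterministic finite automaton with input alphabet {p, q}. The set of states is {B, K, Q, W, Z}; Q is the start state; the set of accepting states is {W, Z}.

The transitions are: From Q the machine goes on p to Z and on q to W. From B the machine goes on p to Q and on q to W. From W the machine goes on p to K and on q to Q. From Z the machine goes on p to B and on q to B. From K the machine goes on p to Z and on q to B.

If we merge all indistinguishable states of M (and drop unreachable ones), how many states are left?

All states are reachable from the start state.
Start with accepting vs non-accepting: {W,Z} | {B,K,Q}.
Refine {B,K,Q} on symbol p: members go to different blocks, giving {K,Q} and {B}.
On input p, block {W,Z} splits into {W} and {Z}.
Refine {K,Q} on symbol q: members go to different blocks, giving {Q} and {K}.
The partition is now stable with 5 blocks: {W} | {Q} | {B} | {Z} | {K}.

5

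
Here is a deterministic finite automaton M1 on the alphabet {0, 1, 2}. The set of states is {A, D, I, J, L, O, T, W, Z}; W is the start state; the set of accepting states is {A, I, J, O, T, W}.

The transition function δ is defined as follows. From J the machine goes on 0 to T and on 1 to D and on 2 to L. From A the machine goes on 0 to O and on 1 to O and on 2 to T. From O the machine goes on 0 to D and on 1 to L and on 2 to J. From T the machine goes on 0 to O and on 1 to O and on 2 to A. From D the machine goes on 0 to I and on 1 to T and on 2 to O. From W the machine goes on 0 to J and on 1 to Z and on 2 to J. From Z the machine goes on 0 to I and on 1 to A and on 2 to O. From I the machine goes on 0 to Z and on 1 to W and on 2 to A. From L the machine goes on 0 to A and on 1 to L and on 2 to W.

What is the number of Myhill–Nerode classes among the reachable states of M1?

7

All states are reachable from the start state.
Start with accepting vs non-accepting: {A,I,J,O,T,W} | {D,L,Z}.
Refine {A,I,J,O,T,W} on symbol 0: members go to different blocks, giving {A,J,T,W} and {I,O}.
On input 0, block {A,J,T,W} splits into {J,W} and {A,T}.
Refine {J,W} on symbol 0: members go to different blocks, giving {W} and {J}.
Refine {D,L,Z} on symbol 0: members go to different blocks, giving {D,Z} and {L}.
On input 1, block {I,O} splits into {O} and {I}.
Stable partition: {W} | {D,Z} | {O} | {A,T} | {J} | {L} | {I} — 7 equivalence classes.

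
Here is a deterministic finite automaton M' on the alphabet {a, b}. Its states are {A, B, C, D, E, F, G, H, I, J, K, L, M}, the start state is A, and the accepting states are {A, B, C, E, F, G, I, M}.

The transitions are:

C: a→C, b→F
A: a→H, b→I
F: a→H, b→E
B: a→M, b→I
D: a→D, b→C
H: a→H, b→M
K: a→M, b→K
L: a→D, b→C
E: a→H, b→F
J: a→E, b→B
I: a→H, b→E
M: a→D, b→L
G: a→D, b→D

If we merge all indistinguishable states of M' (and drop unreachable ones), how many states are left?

Reachable states from the start: {A,C,D,E,F,H,I,L,M}. Unreachable: {B,G,J,K} — drop them.
P0 = {A,C,E,F,I,M} | {D,H,L}.
Split {A,C,E,F,I,M} by δ(·,a) → {A,E,F,I,M} and {C}.
Refine {A,E,F,I,M} on symbol b: members go to different blocks, giving {A,E,F,I} and {M}.
Split {D,H,L} by δ(·,b) → {D,L} and {H}.
No further refinement is possible. Final partition (5 blocks): {A,E,F,I} | {D,L} | {C} | {M} | {H}.

5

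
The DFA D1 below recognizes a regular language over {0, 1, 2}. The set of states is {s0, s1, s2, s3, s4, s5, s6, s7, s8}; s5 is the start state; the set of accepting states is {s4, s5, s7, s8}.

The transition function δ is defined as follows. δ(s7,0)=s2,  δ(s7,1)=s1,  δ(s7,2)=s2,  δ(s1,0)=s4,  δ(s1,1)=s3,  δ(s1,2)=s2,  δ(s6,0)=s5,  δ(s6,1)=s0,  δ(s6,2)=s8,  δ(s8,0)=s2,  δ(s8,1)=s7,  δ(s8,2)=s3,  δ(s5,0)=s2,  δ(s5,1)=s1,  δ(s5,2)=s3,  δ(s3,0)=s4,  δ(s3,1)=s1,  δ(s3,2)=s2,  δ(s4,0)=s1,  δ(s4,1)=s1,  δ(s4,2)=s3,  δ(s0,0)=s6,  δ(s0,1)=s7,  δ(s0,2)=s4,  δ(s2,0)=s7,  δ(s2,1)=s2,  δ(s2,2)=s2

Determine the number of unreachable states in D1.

Starting at s5 and following transitions, the reachable set is {s1, s2, s3, s4, s5, s7}. That leaves s0, s6, s8 unreachable — 3 in total.

3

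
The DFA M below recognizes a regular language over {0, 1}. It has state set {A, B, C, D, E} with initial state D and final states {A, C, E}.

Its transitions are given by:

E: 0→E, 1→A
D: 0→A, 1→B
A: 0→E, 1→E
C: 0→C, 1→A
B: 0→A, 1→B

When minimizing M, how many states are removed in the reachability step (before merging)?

1

Starting at D and following transitions, the reachable set is {A, B, D, E}. That leaves C unreachable — 1 in total.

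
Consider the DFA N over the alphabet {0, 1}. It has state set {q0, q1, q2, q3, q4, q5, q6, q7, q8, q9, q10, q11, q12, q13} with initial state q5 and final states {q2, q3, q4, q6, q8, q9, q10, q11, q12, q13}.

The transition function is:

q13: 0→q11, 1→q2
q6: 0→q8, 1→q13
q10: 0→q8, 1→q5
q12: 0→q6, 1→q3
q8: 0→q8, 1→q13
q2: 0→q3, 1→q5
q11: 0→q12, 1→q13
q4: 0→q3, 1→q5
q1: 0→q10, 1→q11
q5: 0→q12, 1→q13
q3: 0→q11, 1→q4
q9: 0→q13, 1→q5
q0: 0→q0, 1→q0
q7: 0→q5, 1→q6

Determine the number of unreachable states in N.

BFS from q5 reaches {q2, q3, q4, q5, q6, q8, q11, q12, q13}; the 5 state(s) q0, q1, q7, q9, q10 are never visited.

5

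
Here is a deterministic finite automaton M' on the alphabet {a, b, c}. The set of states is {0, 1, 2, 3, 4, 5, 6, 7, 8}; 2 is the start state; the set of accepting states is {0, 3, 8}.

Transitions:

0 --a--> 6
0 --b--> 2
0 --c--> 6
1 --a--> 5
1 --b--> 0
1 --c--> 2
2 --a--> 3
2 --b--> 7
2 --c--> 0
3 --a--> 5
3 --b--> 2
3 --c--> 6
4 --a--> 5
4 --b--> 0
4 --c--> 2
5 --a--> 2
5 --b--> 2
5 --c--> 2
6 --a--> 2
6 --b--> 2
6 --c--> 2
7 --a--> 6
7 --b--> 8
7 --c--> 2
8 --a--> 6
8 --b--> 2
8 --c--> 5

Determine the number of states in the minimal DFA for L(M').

First remove the unreachable states {1,4}; 7 states remain.
Start with accepting vs non-accepting: {0,3,8} | {2,5,6,7}.
On input a, block {2,5,6,7} splits into {5,6,7} and {2}.
Split {5,6,7} by δ(·,a) → {5,6} and {7}.
No further refinement is possible. Final partition (4 blocks): {0,3,8} | {5,6} | {2} | {7}.

4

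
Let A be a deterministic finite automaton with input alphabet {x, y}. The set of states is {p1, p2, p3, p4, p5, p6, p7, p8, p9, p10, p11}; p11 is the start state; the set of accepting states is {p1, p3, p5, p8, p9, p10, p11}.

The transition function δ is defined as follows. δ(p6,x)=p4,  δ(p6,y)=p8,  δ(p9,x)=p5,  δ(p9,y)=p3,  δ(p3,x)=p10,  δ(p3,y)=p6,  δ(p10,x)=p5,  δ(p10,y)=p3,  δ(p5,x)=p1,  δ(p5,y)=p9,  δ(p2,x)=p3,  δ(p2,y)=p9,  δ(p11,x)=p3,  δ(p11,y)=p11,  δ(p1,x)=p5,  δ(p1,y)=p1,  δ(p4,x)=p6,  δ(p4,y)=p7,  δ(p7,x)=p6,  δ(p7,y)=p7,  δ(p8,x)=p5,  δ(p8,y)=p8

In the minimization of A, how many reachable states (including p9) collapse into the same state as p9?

2

States {p2} cannot be reached from the start state, so discard them.
Start with accepting vs non-accepting: {p1,p3,p5,p8,p9,p10,p11} | {p4,p6,p7}.
Refine {p1,p3,p5,p8,p9,p10,p11} on symbol y: members go to different blocks, giving {p1,p5,p8,p9,p10,p11} and {p3}.
On input x, block {p1,p5,p8,p9,p10,p11} splits into {p1,p5,p8,p9,p10} and {p11}.
Refine {p1,p5,p8,p9,p10} on symbol y: members go to different blocks, giving {p1,p5,p8} and {p9,p10}.
Split {p1,p5,p8} by δ(·,y) → {p1,p8} and {p5}.
On input y, block {p4,p6,p7} splits into {p4,p7} and {p6}.
No further refinement is possible. Final partition (7 blocks): {p1,p8} | {p4,p7} | {p3} | {p11} | {p9,p10} | {p5} | {p6}.
State p9 belongs to the block {p9,p10}, which has 2 states.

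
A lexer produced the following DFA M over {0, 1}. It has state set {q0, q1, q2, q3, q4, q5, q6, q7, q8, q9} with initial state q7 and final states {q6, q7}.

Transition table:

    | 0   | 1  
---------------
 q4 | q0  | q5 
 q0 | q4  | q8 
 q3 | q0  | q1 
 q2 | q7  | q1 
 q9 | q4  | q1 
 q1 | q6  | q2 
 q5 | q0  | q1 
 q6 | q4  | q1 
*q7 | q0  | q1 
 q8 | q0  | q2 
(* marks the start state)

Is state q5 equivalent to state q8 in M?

Yes

First remove the unreachable states {q3,q9}; 8 states remain.
Start with accepting vs non-accepting: {q6,q7} | {q0,q1,q2,q4,q5,q8}.
Split {q0,q1,q2,q4,q5,q8} by δ(·,0) → {q0,q4,q5,q8} and {q1,q2}.
Refine {q0,q4,q5,q8} on symbol 1: members go to different blocks, giving {q0,q4} and {q5,q8}.
Stable partition: {q6,q7} | {q0,q4} | {q1,q2} | {q5,q8} — 4 equivalence classes.
q5 and q8 lie in the same block of the stable partition, so they are equivalent — no string distinguishes them.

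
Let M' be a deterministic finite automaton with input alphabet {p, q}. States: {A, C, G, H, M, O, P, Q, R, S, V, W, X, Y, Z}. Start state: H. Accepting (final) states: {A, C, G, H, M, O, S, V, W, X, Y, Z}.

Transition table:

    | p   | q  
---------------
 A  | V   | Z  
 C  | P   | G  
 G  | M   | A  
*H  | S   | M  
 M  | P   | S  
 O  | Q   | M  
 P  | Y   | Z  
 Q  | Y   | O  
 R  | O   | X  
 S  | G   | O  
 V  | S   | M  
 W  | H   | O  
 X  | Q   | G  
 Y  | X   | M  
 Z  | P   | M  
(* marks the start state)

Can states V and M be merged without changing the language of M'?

No

First remove the unreachable states {C,R,W}; 12 states remain.
Initial partition by acceptance: {A,G,H,M,O,S,V,X,Y,Z} | {P,Q}.
On input p, block {A,G,H,M,O,S,V,X,Y,Z} splits into {A,G,H,S,V,Y} and {M,O,X,Z}.
Split {A,G,H,S,V,Y} by δ(·,p) → {A,H,S,V} and {G,Y}.
On input p, block {A,H,S,V} splits into {A,H,V} and {S}.
Refine {A,H,V} on symbol p: members go to different blocks, giving {H,V} and {A}.
On input q, block {M,O,X,Z} splits into {O,Z} and {M} and {X}.
Refine {G,Y} on symbol p: members go to different blocks, giving {Y} and {G}.
Stable partition: {H,V} | {P,Q} | {O,Z} | {Y} | {S} | {A} | {M} | {X} | {G} — 9 equivalence classes.
V and M end up in different blocks, so they are distinguishable. For instance, the string 'p' is accepted from only V.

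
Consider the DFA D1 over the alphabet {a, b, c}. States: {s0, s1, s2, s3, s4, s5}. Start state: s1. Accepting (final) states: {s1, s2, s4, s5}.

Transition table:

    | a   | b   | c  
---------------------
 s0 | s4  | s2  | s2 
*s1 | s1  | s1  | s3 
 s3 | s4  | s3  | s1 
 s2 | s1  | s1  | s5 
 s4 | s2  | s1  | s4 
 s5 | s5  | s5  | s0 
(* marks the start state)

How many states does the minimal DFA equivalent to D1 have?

6

Initial partition by acceptance: {s1,s2,s4,s5} | {s0,s3}.
Split {s1,s2,s4,s5} by δ(·,c) → {s1,s5} and {s2,s4}.
On input b, block {s0,s3} splits into {s0} and {s3}.
On input c, block {s1,s5} splits into {s1} and {s5}.
Refine {s2,s4} on symbol a: members go to different blocks, giving {s2} and {s4}.
Stable partition: {s1} | {s0} | {s2} | {s3} | {s5} | {s4} — 6 equivalence classes.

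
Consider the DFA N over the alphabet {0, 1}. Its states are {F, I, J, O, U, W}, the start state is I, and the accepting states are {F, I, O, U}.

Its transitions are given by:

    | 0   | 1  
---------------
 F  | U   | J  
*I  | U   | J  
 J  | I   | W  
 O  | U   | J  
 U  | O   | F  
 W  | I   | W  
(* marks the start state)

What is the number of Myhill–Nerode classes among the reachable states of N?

3

P0 = {F,I,O,U} | {J,W}.
Split {F,I,O,U} by δ(·,1) → {F,I,O} and {U}.
The partition is now stable with 3 blocks: {F,I,O} | {J,W} | {U}.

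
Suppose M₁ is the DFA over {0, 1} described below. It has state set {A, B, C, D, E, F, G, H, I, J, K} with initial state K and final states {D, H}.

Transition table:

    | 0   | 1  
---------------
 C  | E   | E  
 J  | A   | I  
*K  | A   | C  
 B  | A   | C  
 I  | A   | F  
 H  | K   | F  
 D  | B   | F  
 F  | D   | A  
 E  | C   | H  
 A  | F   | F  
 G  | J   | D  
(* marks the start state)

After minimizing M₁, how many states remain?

States {G,I,J} cannot be reached from the start state, so discard them.
Initial partition by acceptance: {D,H} | {A,B,C,E,F,K}.
Refine {A,B,C,E,F,K} on symbol 0: members go to different blocks, giving {A,B,C,E,K} and {F}.
Refine {A,B,C,E,K} on symbol 0: members go to different blocks, giving {B,C,E,K} and {A}.
Split {B,C,E,K} by δ(·,0) → {B,K} and {C,E}.
Split {C,E} by δ(·,1) → {C} and {E}.
Stable partition: {D,H} | {B,K} | {F} | {A} | {C} | {E} — 6 equivalence classes.

6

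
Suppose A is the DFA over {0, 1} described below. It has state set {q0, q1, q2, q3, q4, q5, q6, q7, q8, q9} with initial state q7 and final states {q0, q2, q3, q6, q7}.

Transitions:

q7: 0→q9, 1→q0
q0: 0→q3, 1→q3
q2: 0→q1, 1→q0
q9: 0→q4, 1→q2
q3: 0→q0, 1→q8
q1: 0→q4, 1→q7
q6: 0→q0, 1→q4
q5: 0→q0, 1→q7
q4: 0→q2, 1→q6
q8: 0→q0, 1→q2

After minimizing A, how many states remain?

Reachable states from the start: {q0,q1,q2,q3,q4,q6,q7,q8,q9}. Unreachable: {q5} — drop them.
P0 = {q0,q2,q3,q6,q7} | {q1,q4,q8,q9}.
Refine {q0,q2,q3,q6,q7} on symbol 0: members go to different blocks, giving {q0,q3,q6} and {q2,q7}.
Refine {q0,q3,q6} on symbol 1: members go to different blocks, giving {q3,q6} and {q0}.
On input 0, block {q1,q4,q8,q9} splits into {q1,q9} and {q4} and {q8}.
On input 1, block {q3,q6} splits into {q3} and {q6}.
No further refinement is possible. Final partition (7 blocks): {q3} | {q1,q9} | {q2,q7} | {q0} | {q4} | {q8} | {q6}.

7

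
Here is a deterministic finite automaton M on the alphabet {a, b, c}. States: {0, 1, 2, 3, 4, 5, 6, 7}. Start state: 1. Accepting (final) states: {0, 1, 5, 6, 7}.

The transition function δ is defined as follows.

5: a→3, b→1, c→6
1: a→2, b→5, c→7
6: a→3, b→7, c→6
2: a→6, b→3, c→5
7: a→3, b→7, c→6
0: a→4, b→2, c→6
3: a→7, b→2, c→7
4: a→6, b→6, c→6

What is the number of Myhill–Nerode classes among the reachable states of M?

2

States {0,4} cannot be reached from the start state, so discard them.
Start with accepting vs non-accepting: {1,5,6,7} | {2,3}.
Stable partition: {1,5,6,7} | {2,3} — 2 equivalence classes.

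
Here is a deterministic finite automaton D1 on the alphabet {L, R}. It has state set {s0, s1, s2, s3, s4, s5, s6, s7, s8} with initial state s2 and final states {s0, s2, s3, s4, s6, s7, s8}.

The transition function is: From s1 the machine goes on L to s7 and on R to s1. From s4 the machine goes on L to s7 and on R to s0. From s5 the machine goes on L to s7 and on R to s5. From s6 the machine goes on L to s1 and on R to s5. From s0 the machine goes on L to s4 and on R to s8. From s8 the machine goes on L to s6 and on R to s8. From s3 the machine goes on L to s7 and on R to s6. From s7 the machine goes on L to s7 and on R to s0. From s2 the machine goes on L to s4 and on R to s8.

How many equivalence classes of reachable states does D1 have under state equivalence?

5

States {s3} cannot be reached from the start state, so discard them.
Initial partition by acceptance: {s0,s2,s4,s6,s7,s8} | {s1,s5}.
Refine {s0,s2,s4,s6,s7,s8} on symbol L: members go to different blocks, giving {s0,s2,s4,s7,s8} and {s6}.
Split {s0,s2,s4,s7,s8} by δ(·,L) → {s0,s2,s4,s7} and {s8}.
Refine {s0,s2,s4,s7} on symbol R: members go to different blocks, giving {s0,s2} and {s4,s7}.
The partition is now stable with 5 blocks: {s0,s2} | {s1,s5} | {s6} | {s8} | {s4,s7}.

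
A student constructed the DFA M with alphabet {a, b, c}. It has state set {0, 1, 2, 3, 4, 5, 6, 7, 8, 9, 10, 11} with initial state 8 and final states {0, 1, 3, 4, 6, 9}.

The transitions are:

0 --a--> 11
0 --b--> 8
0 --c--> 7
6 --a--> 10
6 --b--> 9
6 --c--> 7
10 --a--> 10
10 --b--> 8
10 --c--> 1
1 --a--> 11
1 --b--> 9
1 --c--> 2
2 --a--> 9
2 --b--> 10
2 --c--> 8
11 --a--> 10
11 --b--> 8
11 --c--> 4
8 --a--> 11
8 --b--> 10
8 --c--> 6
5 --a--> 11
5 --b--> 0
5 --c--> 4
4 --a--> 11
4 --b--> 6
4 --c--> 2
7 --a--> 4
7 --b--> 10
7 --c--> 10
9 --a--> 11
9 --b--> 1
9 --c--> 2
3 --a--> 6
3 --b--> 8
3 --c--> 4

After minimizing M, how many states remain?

3

First remove the unreachable states {0,3,5}; 9 states remain.
Start with accepting vs non-accepting: {1,4,6,9} | {2,7,8,10,11}.
On input a, block {2,7,8,10,11} splits into {8,10,11} and {2,7}.
The partition is now stable with 3 blocks: {1,4,6,9} | {8,10,11} | {2,7}.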